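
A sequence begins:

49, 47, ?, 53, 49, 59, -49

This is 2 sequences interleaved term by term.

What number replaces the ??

-49

The terms cycle through 2 interleaved subsequences.
Track A = 49, ?, 49, -49: oscillating between 49 and -49.
Track B = 47, 53, 59: adding 6 each time.
Track A's pattern makes the blank -49.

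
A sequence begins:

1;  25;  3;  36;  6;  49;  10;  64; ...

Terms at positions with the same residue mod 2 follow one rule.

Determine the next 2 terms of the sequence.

Odd-indexed and even-indexed terms follow separate rules.
Subsequence A = 1, 3, 6, 10: triangular numbers starting at T_1.
Subsequence B = 25, 36, 49, 64: the squares 5², 6², 7², ….
Term 9 comes from subsequence A (its 5th entry): 15.
The 10th slot belongs to subsequence B; its 5th term is 81.

15, 81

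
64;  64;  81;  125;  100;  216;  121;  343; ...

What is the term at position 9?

144

The terms cycle through 2 interleaved subsequences.
Track A: 64, 81, 100, 121. Perfect squares starting at 8².
Track B: 64, 125, 216, 343. Consecutive cubes n³ from n = 4.
The 9th slot belongs to track A; its 5th term is 144.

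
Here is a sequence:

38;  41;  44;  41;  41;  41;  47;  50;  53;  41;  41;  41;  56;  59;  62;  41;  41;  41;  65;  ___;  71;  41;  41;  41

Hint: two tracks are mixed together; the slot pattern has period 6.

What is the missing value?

68

Reading positions in blocks of 6 reveals the pattern AAABBB — 2 tracks woven together.
Subsequence A: 38, 41, 44, 47, 50, 53, 56, 59, 62, 65, ?, 71. Linear: a_n = 35 + 3·n.
Subsequence B: 41, 41, 41, 41, 41, 41, 41, 41, 41, 41, 41, 41. The constant sequence 41.
Subsequence A's pattern makes the blank 68.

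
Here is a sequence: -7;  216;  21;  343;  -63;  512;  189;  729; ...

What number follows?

Odd-indexed and even-indexed terms follow separate rules.
Subsequence A: -7, 21, -63, 189. A geometric progression (common ratio -3).
Subsequence B: 216, 343, 512, 729. The cubes 6³, 7³, 8³, ….
Position 9 → subsequence A, term 5 = -567.

-567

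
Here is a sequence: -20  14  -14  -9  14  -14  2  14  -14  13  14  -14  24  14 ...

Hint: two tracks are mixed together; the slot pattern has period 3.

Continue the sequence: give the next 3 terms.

The slot pattern repeats as ABB (period 3), so there are 2 interleaved tracks.
Track A is -20, -9, 2, 13, 24, which is adding 11 each time.
Track B is 14, -14, 14, -14, 14, -14, 14, -14, 14, which is the oscillation 14·(−1)^(n+1).
Term 15 comes from track B (its 10th entry): -14.
Position 16 → track A, term 6 = 35.
Position 17 → track B, term 11 = 14.

-14, 35, 14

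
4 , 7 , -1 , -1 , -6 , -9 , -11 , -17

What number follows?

-16

Positions 1, 3, 5, … form one subsequence and positions 2, 4, 6, … form another.
Track A: 4, -1, -6, -11. Arithmetic with common difference −5.
Track B: 7, -1, -9, -17. Arithmetic with common difference −8.
Term 9 comes from track A (its 5th entry): -16.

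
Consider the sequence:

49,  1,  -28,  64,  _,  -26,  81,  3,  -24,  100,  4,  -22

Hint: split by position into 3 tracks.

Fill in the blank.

2

Taking every 3rd term gives 3 separate tracks.
Track A: 49, 64, 81, 100 — perfect squares starting at 7².
Track B: 1, ?, 3, 4 — arithmetic with common difference +1.
Track C: -28, -26, -24, -22 — arithmetic with common difference +2.
So the missing entry in track B is 2.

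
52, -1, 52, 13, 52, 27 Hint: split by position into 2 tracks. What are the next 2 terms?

The terms cycle through 2 interleaved subsequences.
Track A is 52, 52, 52, which is constant 52.
Track B is -1, 13, 27, which is adding 14 each time.
The 7th slot belongs to track A; its 4th term is 52.
Position 8 falls in track B as its term 4, giving 41.

52, 41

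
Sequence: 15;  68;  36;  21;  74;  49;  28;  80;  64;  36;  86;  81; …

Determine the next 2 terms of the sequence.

45, 92

Taking every 3rd term gives 3 separate tracks.
Subsequence A is 15, 21, 28, 36, which is triangular numbers n(n+1)/2 for n = 5, 6, ….
Subsequence B is 68, 74, 80, 86, which is adding 6 each time.
Subsequence C is 36, 49, 64, 81, which is the squares 6², 7², 8², ….
Position 13 → subsequence A, term 5 = 45.
Term 14 comes from subsequence B (its 5th entry): 92.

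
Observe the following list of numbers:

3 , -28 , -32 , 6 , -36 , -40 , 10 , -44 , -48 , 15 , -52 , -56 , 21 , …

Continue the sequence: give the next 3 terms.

Positions follow the repeating pattern ABB; grouping by letter gives 2 tracks.
Stream A: 3, 6, 10, 15, 21. The triangular numbers T_2, T_3, ….
Stream B: -28, -32, -36, -40, -44, -48, -52, -56. Arithmetic with common difference −4.
Position 14 → stream B, term 9 = -60.
Term 15 comes from stream B (its 10th entry): -64.
Position 16 → stream A, term 6 = 28.

-60, -64, 28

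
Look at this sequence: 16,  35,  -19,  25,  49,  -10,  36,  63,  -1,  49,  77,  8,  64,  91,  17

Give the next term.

81

Split by position mod 3: positions 1, 4, 7, … form one track, and each other residue class forms its own.
Track A is 16, 25, 36, 49, 64, which is the squares 4², 5², 6², ….
Track B is 35, 49, 63, 77, 91, which is adding 14 each time.
Track C is -19, -10, -1, 8, 17, which is arithmetic, step +9.
The 16th slot belongs to track A; its 6th term is 81.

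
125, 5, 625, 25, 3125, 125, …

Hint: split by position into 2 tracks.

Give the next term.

Split by position mod 2 into 2 tracks.
Track A = 125, 625, 3125: powers 5^3, 5^4, 5^5, ….
Track B = 5, 25, 125: geometric with ratio 5.
Position 7 falls in track A as its term 4, giving 15625.

15625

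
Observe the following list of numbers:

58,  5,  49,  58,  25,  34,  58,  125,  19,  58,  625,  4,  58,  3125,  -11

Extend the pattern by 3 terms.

58, 15625, -26

The terms cycle through 3 interleaved subsequences.
Subsequence A: 58, 58, 58, 58, 58. Constant 58.
Subsequence B: 5, 25, 125, 625, 3125. Powers 5^1, 5^2, 5^3, ….
Subsequence C: 49, 34, 19, 4, -11. Subtracting 15 each time.
The 16th slot belongs to subsequence A; its 6th term is 58.
Term 17 comes from subsequence B (its 6th entry): 15625.
Position 18 falls in subsequence C as its term 6, giving -26.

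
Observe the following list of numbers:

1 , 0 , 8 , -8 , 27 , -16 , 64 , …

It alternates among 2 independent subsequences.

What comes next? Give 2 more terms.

Odd-indexed and even-indexed terms follow separate rules.
Track A: 1, 8, 27, 64 — the cubes 1³, 2³, 3³, ….
Track B: 0, -8, -16 — linear: a_n = 8 − 8·n.
The 8th slot belongs to track B; its 4th term is -24.
Term 9 comes from track A (its 5th entry): 125.

-24, 125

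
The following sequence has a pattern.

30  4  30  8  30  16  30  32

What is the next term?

30

Odd-indexed and even-indexed terms follow separate rules.
Subsequence A: 30, 30, 30, 30. The constant sequence 30.
Subsequence B: 4, 8, 16, 32. Powers of 2.
The 9th slot belongs to subsequence A; its 5th term is 30.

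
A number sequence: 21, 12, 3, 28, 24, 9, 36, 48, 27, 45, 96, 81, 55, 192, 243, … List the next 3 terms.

66, 384, 729

Read the sequence 3 terms at a time; column i is its own pattern.
Track A: 21, 28, 36, 45, 55. Triangular numbers n(n+1)/2 for n = 6, 7, ….
Track B: 12, 24, 48, 96, 192. Geometric, ×2 each step.
Track C: 3, 9, 27, 81, 243. Powers of 3.
Term 16 comes from track A (its 6th entry): 66.
Term 17 comes from track B (its 6th entry): 384.
Position 18 → track C, term 6 = 729.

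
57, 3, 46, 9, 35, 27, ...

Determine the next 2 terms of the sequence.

Split by position mod 2 into 2 tracks.
Track A: 57, 46, 35. Arithmetic, step −11.
Track B: 3, 9, 27. A geometric progression (common ratio 3).
Position 7 → track A, term 4 = 24.
Position 8 → track B, term 4 = 81.

24, 81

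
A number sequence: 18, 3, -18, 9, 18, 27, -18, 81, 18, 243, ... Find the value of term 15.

-18

Taking every 2nd term gives 2 separate tracks.
Track A: 18, -18, 18, -18, 18. The oscillation 18·(−1)^(n+1).
Track B: 3, 9, 27, 81, 243. Powers of 3.
Position 15 falls in track A as its term 8, giving -18.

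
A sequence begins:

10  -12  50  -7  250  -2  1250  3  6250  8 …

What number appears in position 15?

Split by position mod 2 into 2 tracks.
Track A is 10, 50, 250, 1250, 6250, which is geometric with ratio 5.
Track B is -12, -7, -2, 3, 8, which is arithmetic with common difference +5.
Position 15 falls in track A as its term 8, giving 781250.

781250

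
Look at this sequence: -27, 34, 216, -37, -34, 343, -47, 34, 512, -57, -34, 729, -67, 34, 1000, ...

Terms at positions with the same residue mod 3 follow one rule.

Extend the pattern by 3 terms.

Split by position mod 3: positions 1, 4, 7, … form one track, and each other residue class forms its own.
Subsequence A: -27, -37, -47, -57, -67 — arithmetic with common difference −10.
Subsequence B: 34, -34, 34, -34, 34 — the oscillation 34·(−1)^(n+1).
Subsequence C: 216, 343, 512, 729, 1000 — perfect cubes starting at 6³.
The 16th slot belongs to subsequence A; its 6th term is -77.
Term 17 comes from subsequence B (its 6th entry): -34.
Position 18 → subsequence C, term 6 = 1331.

-77, -34, 1331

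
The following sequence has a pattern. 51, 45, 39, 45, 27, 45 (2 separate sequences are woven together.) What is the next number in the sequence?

15

Odd-indexed and even-indexed terms follow separate rules.
Subsequence A: 51, 39, 27 — arithmetic, step −12.
Subsequence B: 45, 45, 45 — always 45.
Term 7 comes from subsequence A (its 4th entry): 15.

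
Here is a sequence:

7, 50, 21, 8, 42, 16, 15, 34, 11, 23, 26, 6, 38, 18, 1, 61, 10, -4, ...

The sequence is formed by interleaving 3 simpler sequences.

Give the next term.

99

Read the sequence 3 terms at a time; column i is its own pattern.
Subsequence A is 7, 8, 15, 23, 38, 61, which is Fibonacci-style (each term is the sum of the two before it).
Subsequence B is 50, 42, 34, 26, 18, 10, which is arithmetic with common difference −8.
Subsequence C is 21, 16, 11, 6, 1, -4, which is linear: a_n = 26 − 5·n.
Position 19 → subsequence A, term 7 = 99.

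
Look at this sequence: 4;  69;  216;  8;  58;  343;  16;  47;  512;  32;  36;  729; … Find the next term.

64

Taking every 3rd term gives 3 separate tracks.
Track A: 4, 8, 16, 32 — successive powers of 2.
Track B: 69, 58, 47, 36 — arithmetic with common difference −11.
Track C: 216, 343, 512, 729 — perfect cubes starting at 6³.
Term 13 comes from track A (its 5th entry): 64.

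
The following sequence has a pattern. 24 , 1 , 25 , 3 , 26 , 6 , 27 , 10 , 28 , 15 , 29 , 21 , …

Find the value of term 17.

Odd-indexed and even-indexed terms follow separate rules.
Track A: 24, 25, 26, 27, 28, 29 (arithmetic, step +1).
Track B: 1, 3, 6, 10, 15, 21 (triangular numbers starting at T_1).
Position 17 → track A, term 9 = 32.

32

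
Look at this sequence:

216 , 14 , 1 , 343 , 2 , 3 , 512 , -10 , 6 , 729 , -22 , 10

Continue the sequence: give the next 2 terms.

Read the sequence 3 terms at a time; column i is its own pattern.
Track A: 216, 343, 512, 729 — consecutive cubes n³ from n = 6.
Track B: 14, 2, -10, -22 — subtracting 12 each time.
Track C: 1, 3, 6, 10 — triangular numbers n(n+1)/2 for n = 1, 2, ….
Position 13 falls in track A as its term 5, giving 1000.
Position 14 falls in track B as its term 5, giving -34.

1000, -34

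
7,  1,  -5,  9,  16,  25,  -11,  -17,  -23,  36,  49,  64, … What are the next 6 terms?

-29, -35, -41, 81, 100, 121

Positions follow the repeating pattern AAABBB; grouping by letter gives 2 tracks.
Track A: 7, 1, -5, -11, -17, -23 — linear: a_n = 13 − 6·n.
Track B: 9, 16, 25, 36, 49, 64 — perfect squares starting at 3².
Position 13 falls in track A as its term 7, giving -29.
The 14th slot belongs to track A; its 8th term is -35.
Term 15 comes from track A (its 9th entry): -41.
Position 16 → track B, term 7 = 81.
The 17th slot belongs to track B; its 8th term is 100.
Position 18 → track B, term 9 = 121.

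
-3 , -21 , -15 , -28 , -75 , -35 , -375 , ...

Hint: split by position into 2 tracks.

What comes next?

-42

Split by position mod 2 into 2 tracks.
Track A: -3, -15, -75, -375. Multiplying by 5 each time.
Track B: -21, -28, -35. Subtracting 7 each time.
Position 8 falls in track B as its term 4, giving -42.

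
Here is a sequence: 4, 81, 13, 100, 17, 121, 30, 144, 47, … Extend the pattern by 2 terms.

169, 77

Odd-indexed and even-indexed terms follow separate rules.
Stream A = 4, 13, 17, 30, 47: each term equals the sum of the previous two.
Stream B = 81, 100, 121, 144: perfect squares starting at 9².
Position 10 falls in stream B as its term 5, giving 169.
Position 11 → stream A, term 6 = 77.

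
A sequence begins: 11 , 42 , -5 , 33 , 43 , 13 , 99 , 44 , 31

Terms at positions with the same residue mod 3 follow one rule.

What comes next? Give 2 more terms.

297, 45

Read the sequence 3 terms at a time; column i is its own pattern.
Track A: 11, 33, 99 (geometric, ×3 each step).
Track B: 42, 43, 44 (arithmetic, step +1).
Track C: -5, 13, 31 (arithmetic with common difference +18).
The 10th slot belongs to track A; its 4th term is 297.
Term 11 comes from track B (its 4th entry): 45.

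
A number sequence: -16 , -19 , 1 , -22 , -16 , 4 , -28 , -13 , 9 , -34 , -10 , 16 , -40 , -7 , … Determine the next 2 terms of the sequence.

25, -46

Read the sequence 3 terms at a time; column i is its own pattern.
Subsequence A: -16, -22, -28, -34, -40 — linear: a_n = -10 − 6·n.
Subsequence B: -19, -16, -13, -10, -7 — linear: a_n = -22 + 3·n.
Subsequence C: 1, 4, 9, 16 — perfect squares starting at 1².
Position 15 → subsequence C, term 5 = 25.
Position 16 → subsequence A, term 6 = -46.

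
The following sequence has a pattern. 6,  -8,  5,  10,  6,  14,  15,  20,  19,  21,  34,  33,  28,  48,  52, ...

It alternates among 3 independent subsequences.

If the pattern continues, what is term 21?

Split by position mod 3: positions 1, 4, 7, … form one track, and each other residue class forms its own.
Stream A: 6, 10, 15, 21, 28 — the triangular numbers T_3, T_4, ….
Stream B: -8, 6, 20, 34, 48 — arithmetic with common difference +14.
Stream C: 5, 14, 19, 33, 52 — a Fibonacci-like recurrence a_n = a_{n-1} + a_{n-2}.
The 21st slot belongs to stream C; its 7th term is 137.

137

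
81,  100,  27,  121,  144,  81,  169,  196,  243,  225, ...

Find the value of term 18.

6561

Reading positions in blocks of 3 reveals the pattern AAB — 2 tracks woven together.
Track A: 81, 100, 121, 144, 169, 196, 225 — perfect squares starting at 9².
Track B: 27, 81, 243 — powers 3^3, 3^4, 3^5, ….
Term 18 comes from track B (its 6th entry): 6561.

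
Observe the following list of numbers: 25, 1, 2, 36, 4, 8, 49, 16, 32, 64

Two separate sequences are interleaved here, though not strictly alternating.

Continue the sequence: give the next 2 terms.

64, 128

The slot pattern repeats as ABB (period 3), so there are 2 interleaved tracks.
Stream A: 25, 36, 49, 64 (consecutive squares n² from n = 5).
Stream B: 1, 2, 4, 8, 16, 32 (successive powers of 2).
Term 11 comes from stream B (its 7th entry): 64.
Term 12 comes from stream B (its 8th entry): 128.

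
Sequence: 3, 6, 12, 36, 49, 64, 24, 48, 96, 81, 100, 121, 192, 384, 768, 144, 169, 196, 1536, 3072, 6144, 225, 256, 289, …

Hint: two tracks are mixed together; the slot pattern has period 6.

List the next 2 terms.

12288, 24576

Reading positions in blocks of 6 reveals the pattern AAABBB — 2 tracks woven together.
Stream A is 3, 6, 12, 24, 48, 96, 192, 384, 768, 1536, 3072, 6144, which is multiplying by 2 each time.
Stream B is 36, 49, 64, 81, 100, 121, 144, 169, 196, 225, 256, 289, which is perfect squares starting at 6².
Position 25 → stream A, term 13 = 12288.
Position 26 falls in stream A as its term 14, giving 24576.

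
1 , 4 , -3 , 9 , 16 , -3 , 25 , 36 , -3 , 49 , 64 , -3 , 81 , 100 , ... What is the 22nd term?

225

The slot pattern repeats as AAB (period 3), so there are 2 interleaved tracks.
Stream A: 1, 4, 9, 16, 25, 36, 49, 64, 81, 100. Consecutive squares n² from n = 1.
Stream B: -3, -3, -3, -3. Constant -3.
Term 22 comes from stream A (its 15th entry): 225.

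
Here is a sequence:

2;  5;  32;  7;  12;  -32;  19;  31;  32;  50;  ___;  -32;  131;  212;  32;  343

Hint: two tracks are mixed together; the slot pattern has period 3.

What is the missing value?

Reading positions in blocks of 3 reveals the pattern AAB — 2 tracks woven together.
Track A is 2, 5, 7, 12, 19, 31, 50, ?, 131, 212, 343, which is a Fibonacci-like recurrence a_n = a_{n-1} + a_{n-2}.
Track B is 32, -32, 32, -32, 32, which is the oscillation 32·(−1)^(n+1).
Track A's pattern makes the blank 81.

81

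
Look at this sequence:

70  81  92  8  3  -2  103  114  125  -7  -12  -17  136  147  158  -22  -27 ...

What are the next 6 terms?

Positions follow the repeating pattern AAABBB; grouping by letter gives 2 tracks.
Stream A is 70, 81, 92, 103, 114, 125, 136, 147, 158, which is arithmetic, step +11.
Stream B is 8, 3, -2, -7, -12, -17, -22, -27, which is linear: a_n = 13 − 5·n.
Position 18 → stream B, term 9 = -32.
Position 19 → stream A, term 10 = 169.
The 20th slot belongs to stream A; its 11th term is 180.
Term 21 comes from stream A (its 12th entry): 191.
Term 22 comes from stream B (its 10th entry): -37.
Position 23 falls in stream B as its term 11, giving -42.

-32, 169, 180, 191, -37, -42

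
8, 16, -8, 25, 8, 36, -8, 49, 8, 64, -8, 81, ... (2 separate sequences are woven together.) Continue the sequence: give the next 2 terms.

Split by position mod 2 into 2 tracks.
Subsequence A: 8, -8, 8, -8, 8, -8 — oscillating between 8 and -8.
Subsequence B: 16, 25, 36, 49, 64, 81 — perfect squares starting at 4².
The 13th slot belongs to subsequence A; its 7th term is 8.
Term 14 comes from subsequence B (its 7th entry): 100.

8, 100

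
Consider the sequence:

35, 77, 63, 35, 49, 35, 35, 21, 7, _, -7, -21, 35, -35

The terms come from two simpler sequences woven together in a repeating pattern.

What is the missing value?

35

The slot pattern repeats as ABB (period 3), so there are 2 interleaved tracks.
Subsequence A: 35, 35, 35, ?, 35. The constant sequence 35.
Subsequence B: 77, 63, 49, 35, 21, 7, -7, -21, -35. Linear: a_n = 91 − 14·n.
Subsequence A's pattern makes the blank 35.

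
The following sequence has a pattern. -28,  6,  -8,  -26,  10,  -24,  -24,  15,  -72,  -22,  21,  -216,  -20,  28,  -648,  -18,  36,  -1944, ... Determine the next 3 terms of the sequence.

-16, 45, -5832

Split by position mod 3 into 3 tracks.
Track A: -28, -26, -24, -22, -20, -18 (arithmetic with common difference +2).
Track B: 6, 10, 15, 21, 28, 36 (the triangular numbers T_3, T_4, …).
Track C: -8, -24, -72, -216, -648, -1944 (multiplying by 3 each time).
Position 19 → track A, term 7 = -16.
The 20th slot belongs to track B; its 7th term is 45.
Term 21 comes from track C (its 7th entry): -5832.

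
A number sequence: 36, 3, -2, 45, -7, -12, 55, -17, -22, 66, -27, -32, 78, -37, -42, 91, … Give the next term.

-47

Reading positions in blocks of 3 reveals the pattern ABB — 2 tracks woven together.
Subsequence A: 36, 45, 55, 66, 78, 91 (triangular numbers n(n+1)/2 for n = 8, 9, …).
Subsequence B: 3, -2, -7, -12, -17, -22, -27, -32, -37, -42 (arithmetic, step −5).
Term 17 comes from subsequence B (its 11th entry): -47.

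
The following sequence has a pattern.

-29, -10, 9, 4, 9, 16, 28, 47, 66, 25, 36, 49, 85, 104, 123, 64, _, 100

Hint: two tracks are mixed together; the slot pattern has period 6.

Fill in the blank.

The slot pattern repeats as AAABBB (period 6), so there are 2 interleaved tracks.
Track A: -29, -10, 9, 28, 47, 66, 85, 104, 123 (linear: a_n = -48 + 19·n).
Track B: 4, 9, 16, 25, 36, 49, 64, ?, 100 (the squares 2², 3², 4², …).
Track B's pattern makes the blank 81.

81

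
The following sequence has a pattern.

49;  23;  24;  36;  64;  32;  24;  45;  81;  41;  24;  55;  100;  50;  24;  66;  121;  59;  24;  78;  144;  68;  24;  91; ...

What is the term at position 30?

86

Split by position mod 4 into 4 tracks.
Stream A: 49, 64, 81, 100, 121, 144. Perfect squares starting at 7².
Stream B: 23, 32, 41, 50, 59, 68. Arithmetic, step +9.
Stream C: 24, 24, 24, 24, 24, 24. Always 24.
Stream D: 36, 45, 55, 66, 78, 91. The triangular numbers T_8, T_9, ….
The 30th slot belongs to stream B; its 8th term is 86.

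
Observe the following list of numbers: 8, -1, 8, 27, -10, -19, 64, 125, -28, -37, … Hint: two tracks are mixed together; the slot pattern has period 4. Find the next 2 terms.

Positions follow the repeating pattern AABB; grouping by letter gives 2 tracks.
Track A: 8, -1, -10, -19, -28, -37 (linear: a_n = 17 − 9·n).
Track B: 8, 27, 64, 125 (consecutive cubes n³ from n = 2).
Term 11 comes from track B (its 5th entry): 216.
Term 12 comes from track B (its 6th entry): 343.

216, 343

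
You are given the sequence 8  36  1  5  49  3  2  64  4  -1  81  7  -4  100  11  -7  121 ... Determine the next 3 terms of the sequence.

The terms cycle through 3 interleaved subsequences.
Subsequence A: 8, 5, 2, -1, -4, -7 — subtracting 3 each time.
Subsequence B: 36, 49, 64, 81, 100, 121 — consecutive squares n² from n = 6.
Subsequence C: 1, 3, 4, 7, 11 — each term equals the sum of the previous two.
Term 18 comes from subsequence C (its 6th entry): 18.
Term 19 comes from subsequence A (its 7th entry): -10.
The 20th slot belongs to subsequence B; its 7th term is 144.

18, -10, 144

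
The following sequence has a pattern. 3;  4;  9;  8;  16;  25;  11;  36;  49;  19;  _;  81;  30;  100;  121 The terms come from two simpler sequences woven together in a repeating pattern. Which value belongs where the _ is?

Positions follow the repeating pattern ABB; grouping by letter gives 2 tracks.
Track A = 3, 8, 11, 19, 30: each term equals the sum of the previous two.
Track B = 4, 9, 16, 25, 36, 49, ?, 81, 100, 121: consecutive squares n² from n = 2.
The gap is track B's term 7; the rule gives 64.

64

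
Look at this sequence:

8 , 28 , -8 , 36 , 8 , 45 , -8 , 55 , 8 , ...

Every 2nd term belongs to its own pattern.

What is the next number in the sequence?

Odd-indexed and even-indexed terms follow separate rules.
Track A: 8, -8, 8, -8, 8. The oscillation 8·(−1)^(n+1).
Track B: 28, 36, 45, 55. Triangular numbers starting at T_7.
Position 10 falls in track B as its term 5, giving 66.

66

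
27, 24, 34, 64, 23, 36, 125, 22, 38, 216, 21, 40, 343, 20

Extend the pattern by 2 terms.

Split by position mod 3: positions 1, 4, 7, … form one track, and each other residue class forms its own.
Subsequence A: 27, 64, 125, 216, 343 — consecutive cubes n³ from n = 3.
Subsequence B: 24, 23, 22, 21, 20 — arithmetic with common difference −1.
Subsequence C: 34, 36, 38, 40 — linear: a_n = 32 + 2·n.
The 15th slot belongs to subsequence C; its 5th term is 42.
Position 16 falls in subsequence A as its term 6, giving 512.

42, 512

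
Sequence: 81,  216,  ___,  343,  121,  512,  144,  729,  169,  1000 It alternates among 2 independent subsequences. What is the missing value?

Split by position mod 2 into 2 tracks.
Track A: 81, ?, 121, 144, 169 — consecutive squares n² from n = 9.
Track B: 216, 343, 512, 729, 1000 — consecutive cubes n³ from n = 6.
Filling track A at index 2 by its rule yields 100.

100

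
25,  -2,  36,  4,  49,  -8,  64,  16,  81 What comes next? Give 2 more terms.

-32, 100

Odd-indexed and even-indexed terms follow separate rules.
Track A: 25, 36, 49, 64, 81. The squares 5², 6², 7², ….
Track B: -2, 4, -8, 16. Multiplying by -2 each time.
Term 10 comes from track B (its 5th entry): -32.
Term 11 comes from track A (its 6th entry): 100.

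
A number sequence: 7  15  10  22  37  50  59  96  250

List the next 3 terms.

Reading positions in blocks of 3 reveals the pattern AAB — 2 tracks woven together.
Stream A is 7, 15, 22, 37, 59, 96, which is a Fibonacci-like recurrence a_n = a_{n-1} + a_{n-2}.
Stream B is 10, 50, 250, which is geometric, ×5 each step.
Term 10 comes from stream A (its 7th entry): 155.
Position 11 → stream A, term 8 = 251.
Position 12 falls in stream B as its term 4, giving 1250.

155, 251, 1250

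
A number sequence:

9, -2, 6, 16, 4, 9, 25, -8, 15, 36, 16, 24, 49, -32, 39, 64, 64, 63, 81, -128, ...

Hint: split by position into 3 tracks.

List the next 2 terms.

102, 100

Split by position mod 3 into 3 tracks.
Stream A: 9, 16, 25, 36, 49, 64, 81. The squares 3², 4², 5², ….
Stream B: -2, 4, -8, 16, -32, 64, -128. Multiplying by -2 each time.
Stream C: 6, 9, 15, 24, 39, 63. A Fibonacci-like recurrence a_n = a_{n-1} + a_{n-2}.
Term 21 comes from stream C (its 7th entry): 102.
Position 22 falls in stream A as its term 8, giving 100.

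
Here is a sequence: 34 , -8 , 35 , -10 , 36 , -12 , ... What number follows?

Split by position mod 2 into 2 tracks.
Subsequence A is 34, 35, 36, which is linear: a_n = 33 + n.
Subsequence B is -8, -10, -12, which is arithmetic, step −2.
Position 7 → subsequence A, term 4 = 37.

37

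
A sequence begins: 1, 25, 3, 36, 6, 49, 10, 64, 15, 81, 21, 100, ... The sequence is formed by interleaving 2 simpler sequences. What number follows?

28

The terms cycle through 2 interleaved subsequences.
Track A: 1, 3, 6, 10, 15, 21 — triangular numbers starting at T_1.
Track B: 25, 36, 49, 64, 81, 100 — the squares 5², 6², 7², ….
Position 13 → track A, term 7 = 28.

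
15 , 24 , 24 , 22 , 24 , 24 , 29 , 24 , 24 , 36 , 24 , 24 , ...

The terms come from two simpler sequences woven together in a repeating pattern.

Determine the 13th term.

Reading positions in blocks of 3 reveals the pattern ABB — 2 tracks woven together.
Stream A: 15, 22, 29, 36 — linear: a_n = 8 + 7·n.
Stream B: 24, 24, 24, 24, 24, 24, 24, 24 — the constant sequence 24.
The 13th slot belongs to stream A; its 5th term is 43.

43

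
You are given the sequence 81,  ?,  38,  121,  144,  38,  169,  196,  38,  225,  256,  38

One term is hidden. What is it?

Positions follow the repeating pattern AAB; grouping by letter gives 2 tracks.
Subsequence A: 81, ?, 121, 144, 169, 196, 225, 256. Consecutive squares n² from n = 9.
Subsequence B: 38, 38, 38, 38. Always 38.
So the missing entry in subsequence A is 100.

100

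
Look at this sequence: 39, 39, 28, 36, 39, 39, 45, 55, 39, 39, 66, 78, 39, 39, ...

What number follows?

91

The slot pattern repeats as AABB (period 4), so there are 2 interleaved tracks.
Stream A: 39, 39, 39, 39, 39, 39, 39, 39 (constant 39).
Stream B: 28, 36, 45, 55, 66, 78 (the triangular numbers T_7, T_8, …).
Position 15 falls in stream B as its term 7, giving 91.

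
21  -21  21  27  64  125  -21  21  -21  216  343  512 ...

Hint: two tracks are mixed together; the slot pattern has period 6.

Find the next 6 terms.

21, -21, 21, 729, 1000, 1331

Positions follow the repeating pattern AAABBB; grouping by letter gives 2 tracks.
Stream A: 21, -21, 21, -21, 21, -21. Oscillating between 21 and -21.
Stream B: 27, 64, 125, 216, 343, 512. The cubes 3³, 4³, 5³, ….
The 13th slot belongs to stream A; its 7th term is 21.
The 14th slot belongs to stream A; its 8th term is -21.
The 15th slot belongs to stream A; its 9th term is 21.
The 16th slot belongs to stream B; its 7th term is 729.
Position 17 → stream B, term 8 = 1000.
Position 18 → stream B, term 9 = 1331.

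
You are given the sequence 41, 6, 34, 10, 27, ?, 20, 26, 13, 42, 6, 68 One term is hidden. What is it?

The terms cycle through 2 interleaved subsequences.
Subsequence A = 41, 34, 27, 20, 13, 6: linear: a_n = 48 − 7·n.
Subsequence B = 6, 10, ?, 26, 42, 68: a Fibonacci-like recurrence a_n = a_{n-1} + a_{n-2}.
Filling subsequence B at index 3 by its rule yields 16.

16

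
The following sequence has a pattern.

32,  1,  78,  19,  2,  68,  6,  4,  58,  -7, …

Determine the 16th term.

-33

Read the sequence 3 terms at a time; column i is its own pattern.
Track A = 32, 19, 6, -7: subtracting 13 each time.
Track B = 1, 2, 4: successive powers of 2.
Track C = 78, 68, 58: subtracting 10 each time.
Position 16 falls in track A as its term 6, giving -33.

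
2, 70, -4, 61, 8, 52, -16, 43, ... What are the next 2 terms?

Positions 1, 3, 5, … form one subsequence and positions 2, 4, 6, … form another.
Subsequence A = 2, -4, 8, -16: geometric with ratio -2.
Subsequence B = 70, 61, 52, 43: arithmetic with common difference −9.
Position 9 falls in subsequence A as its term 5, giving 32.
Position 10 falls in subsequence B as its term 5, giving 34.

32, 34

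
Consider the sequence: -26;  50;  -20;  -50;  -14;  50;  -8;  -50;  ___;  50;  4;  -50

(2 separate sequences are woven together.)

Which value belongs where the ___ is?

Positions 1, 3, 5, … form one subsequence and positions 2, 4, 6, … form another.
Track A: -26, -20, -14, -8, ?, 4 (adding 6 each time).
Track B: 50, -50, 50, -50, 50, -50 (the oscillation 50·(−1)^(n+1)).
So the missing entry in track A is -2.

-2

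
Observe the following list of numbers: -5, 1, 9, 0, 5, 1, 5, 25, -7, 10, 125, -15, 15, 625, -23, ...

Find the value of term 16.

Taking every 3rd term gives 3 separate tracks.
Subsequence A is -5, 0, 5, 10, 15, which is linear: a_n = -10 + 5·n.
Subsequence B is 1, 5, 25, 125, 625, which is powers of 5.
Subsequence C is 9, 1, -7, -15, -23, which is subtracting 8 each time.
Term 16 comes from subsequence A (its 6th entry): 20.

20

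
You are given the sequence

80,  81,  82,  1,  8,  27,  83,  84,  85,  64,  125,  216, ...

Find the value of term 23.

1331

Reading positions in blocks of 6 reveals the pattern AAABBB — 2 tracks woven together.
Track A: 80, 81, 82, 83, 84, 85. Arithmetic with common difference +1.
Track B: 1, 8, 27, 64, 125, 216. Perfect cubes starting at 1³.
Position 23 falls in track B as its term 11, giving 1331.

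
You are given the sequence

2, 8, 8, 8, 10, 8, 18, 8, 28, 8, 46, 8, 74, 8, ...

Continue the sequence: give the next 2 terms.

The terms cycle through 2 interleaved subsequences.
Track A = 2, 8, 10, 18, 28, 46, 74: a Fibonacci-like recurrence a_n = a_{n-1} + a_{n-2}.
Track B = 8, 8, 8, 8, 8, 8, 8: the constant sequence 8.
Term 15 comes from track A (its 8th entry): 120.
Term 16 comes from track B (its 8th entry): 8.

120, 8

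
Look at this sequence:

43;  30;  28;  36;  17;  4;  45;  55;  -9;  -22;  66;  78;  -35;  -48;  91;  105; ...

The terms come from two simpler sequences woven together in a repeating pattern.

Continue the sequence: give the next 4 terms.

-61, -74, 120, 136

The slot pattern repeats as AABB (period 4), so there are 2 interleaved tracks.
Track A = 43, 30, 17, 4, -9, -22, -35, -48: linear: a_n = 56 − 13·n.
Track B = 28, 36, 45, 55, 66, 78, 91, 105: triangular numbers starting at T_7.
Term 17 comes from track A (its 9th entry): -61.
Position 18 falls in track A as its term 10, giving -74.
The 19th slot belongs to track B; its 9th term is 120.
Position 20 falls in track B as its term 10, giving 136.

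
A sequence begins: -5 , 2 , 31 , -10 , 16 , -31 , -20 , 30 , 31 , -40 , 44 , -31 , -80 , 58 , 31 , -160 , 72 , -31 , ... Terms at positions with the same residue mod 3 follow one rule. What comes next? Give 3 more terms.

-320, 86, 31

Split by position mod 3 into 3 tracks.
Track A is -5, -10, -20, -40, -80, -160, which is a geometric progression (common ratio 2).
Track B is 2, 16, 30, 44, 58, 72, which is arithmetic, step +14.
Track C is 31, -31, 31, -31, 31, -31, which is oscillating between 31 and -31.
Position 19 → track A, term 7 = -320.
Position 20 falls in track B as its term 7, giving 86.
Position 21 → track C, term 7 = 31.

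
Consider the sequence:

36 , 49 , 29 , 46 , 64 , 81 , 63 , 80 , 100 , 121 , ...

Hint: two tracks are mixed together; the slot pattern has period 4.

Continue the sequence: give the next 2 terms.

Positions follow the repeating pattern AABB; grouping by letter gives 2 tracks.
Stream A = 36, 49, 64, 81, 100, 121: the squares 6², 7², 8², ….
Stream B = 29, 46, 63, 80: arithmetic with common difference +17.
Position 11 → stream B, term 5 = 97.
Position 12 falls in stream B as its term 6, giving 114.

97, 114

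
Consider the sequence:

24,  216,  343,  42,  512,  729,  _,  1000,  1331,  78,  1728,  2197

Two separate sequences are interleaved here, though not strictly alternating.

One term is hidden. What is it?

Positions follow the repeating pattern ABB; grouping by letter gives 2 tracks.
Track A = 24, 42, ?, 78: adding 18 each time.
Track B = 216, 343, 512, 729, 1000, 1331, 1728, 2197: consecutive cubes n³ from n = 6.
The gap is track A's term 3; the rule gives 60.

60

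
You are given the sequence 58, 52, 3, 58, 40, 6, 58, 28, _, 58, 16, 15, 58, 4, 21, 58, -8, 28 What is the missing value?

Read the sequence 3 terms at a time; column i is its own pattern.
Track A: 58, 58, 58, 58, 58, 58. Always 58.
Track B: 52, 40, 28, 16, 4, -8. Linear: a_n = 64 − 12·n.
Track C: 3, 6, ?, 15, 21, 28. The triangular numbers T_2, T_3, ….
So the missing entry in track C is 10.

10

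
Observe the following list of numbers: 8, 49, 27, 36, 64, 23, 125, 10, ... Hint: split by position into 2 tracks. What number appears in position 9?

Positions 1, 3, 5, … form one subsequence and positions 2, 4, 6, … form another.
Track A is 8, 27, 64, 125, which is the cubes 2³, 3³, 4³, ….
Track B is 49, 36, 23, 10, which is arithmetic, step −13.
Position 9 → track A, term 5 = 216.

216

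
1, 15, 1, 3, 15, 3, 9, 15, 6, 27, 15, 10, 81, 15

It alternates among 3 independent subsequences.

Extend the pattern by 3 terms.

15, 243, 15

The terms cycle through 3 interleaved subsequences.
Track A: 1, 3, 9, 27, 81. Powers 3^0, 3^1, 3^2, ….
Track B: 15, 15, 15, 15, 15. Constant 15.
Track C: 1, 3, 6, 10. Triangular numbers n(n+1)/2 for n = 1, 2, ….
Term 15 comes from track C (its 5th entry): 15.
Position 16 falls in track A as its term 6, giving 243.
Position 17 falls in track B as its term 6, giving 15.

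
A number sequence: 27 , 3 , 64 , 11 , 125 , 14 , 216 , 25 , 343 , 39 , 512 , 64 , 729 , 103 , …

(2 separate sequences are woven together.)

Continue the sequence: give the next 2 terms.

Split by position mod 2 into 2 tracks.
Track A = 27, 64, 125, 216, 343, 512, 729: perfect cubes starting at 3³.
Track B = 3, 11, 14, 25, 39, 64, 103: a Fibonacci-like recurrence a_n = a_{n-1} + a_{n-2}.
The 15th slot belongs to track A; its 8th term is 1000.
Position 16 falls in track B as its term 8, giving 167.

1000, 167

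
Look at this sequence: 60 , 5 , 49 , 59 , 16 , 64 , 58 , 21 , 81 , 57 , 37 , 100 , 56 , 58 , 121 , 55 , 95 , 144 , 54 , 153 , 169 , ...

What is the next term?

53

The terms cycle through 3 interleaved subsequences.
Stream A is 60, 59, 58, 57, 56, 55, 54, which is linear: a_n = 61 − n.
Stream B is 5, 16, 21, 37, 58, 95, 153, which is Fibonacci-style (each term is the sum of the two before it).
Stream C is 49, 64, 81, 100, 121, 144, 169, which is the squares 7², 8², 9², ….
Term 22 comes from stream A (its 8th entry): 53.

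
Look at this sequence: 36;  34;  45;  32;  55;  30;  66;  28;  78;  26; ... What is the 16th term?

Split by position mod 2 into 2 tracks.
Track A: 36, 45, 55, 66, 78. Triangular numbers n(n+1)/2 for n = 8, 9, ….
Track B: 34, 32, 30, 28, 26. Linear: a_n = 36 − 2·n.
Term 16 comes from track B (its 8th entry): 20.

20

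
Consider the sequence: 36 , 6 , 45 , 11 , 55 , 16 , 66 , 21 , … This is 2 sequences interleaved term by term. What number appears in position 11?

Taking every 2nd term gives 2 separate tracks.
Track A: 36, 45, 55, 66. Triangular numbers n(n+1)/2 for n = 8, 9, ….
Track B: 6, 11, 16, 21. Linear: a_n = 1 + 5·n.
Position 11 falls in track A as its term 6, giving 91.

91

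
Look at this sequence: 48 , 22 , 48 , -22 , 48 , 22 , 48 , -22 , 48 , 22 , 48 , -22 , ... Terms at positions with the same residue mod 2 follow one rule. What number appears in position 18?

Odd-indexed and even-indexed terms follow separate rules.
Subsequence A = 48, 48, 48, 48, 48, 48: always 48.
Subsequence B = 22, -22, 22, -22, 22, -22: oscillating between 22 and -22.
The 18th slot belongs to subsequence B; its 9th term is 22.

22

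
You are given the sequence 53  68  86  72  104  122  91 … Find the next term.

Reading positions in blocks of 3 reveals the pattern ABB — 2 tracks woven together.
Stream A: 53, 72, 91 (arithmetic with common difference +19).
Stream B: 68, 86, 104, 122 (arithmetic with common difference +18).
Term 8 comes from stream B (its 5th entry): 140.

140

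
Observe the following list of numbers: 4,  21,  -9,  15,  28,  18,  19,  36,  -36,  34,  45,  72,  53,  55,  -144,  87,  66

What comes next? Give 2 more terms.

288, 140

Taking every 3rd term gives 3 separate tracks.
Track A: 4, 15, 19, 34, 53, 87. Each term equals the sum of the previous two.
Track B: 21, 28, 36, 45, 55, 66. Triangular numbers starting at T_6.
Track C: -9, 18, -36, 72, -144. Geometric, ×-2 each step.
Position 18 falls in track C as its term 6, giving 288.
Term 19 comes from track A (its 7th entry): 140.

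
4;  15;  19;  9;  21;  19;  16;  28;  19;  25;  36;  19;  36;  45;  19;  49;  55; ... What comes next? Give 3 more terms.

19, 64, 66

Read the sequence 3 terms at a time; column i is its own pattern.
Track A = 4, 9, 16, 25, 36, 49: the squares 2², 3², 4², ….
Track B = 15, 21, 28, 36, 45, 55: triangular numbers n(n+1)/2 for n = 5, 6, ….
Track C = 19, 19, 19, 19, 19: constant 19.
The 18th slot belongs to track C; its 6th term is 19.
Term 19 comes from track A (its 7th entry): 64.
The 20th slot belongs to track B; its 7th term is 66.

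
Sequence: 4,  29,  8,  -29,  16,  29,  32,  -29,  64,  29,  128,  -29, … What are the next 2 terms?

256, 29

Taking every 2nd term gives 2 separate tracks.
Stream A: 4, 8, 16, 32, 64, 128 (a geometric progression (common ratio 2)).
Stream B: 29, -29, 29, -29, 29, -29 (the oscillation 29·(−1)^(n+1)).
Term 13 comes from stream A (its 7th entry): 256.
Position 14 falls in stream B as its term 7, giving 29.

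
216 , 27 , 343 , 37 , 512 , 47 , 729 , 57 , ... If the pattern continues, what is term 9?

Taking every 2nd term gives 2 separate tracks.
Subsequence A: 216, 343, 512, 729 (consecutive cubes n³ from n = 6).
Subsequence B: 27, 37, 47, 57 (linear: a_n = 17 + 10·n).
Term 9 comes from subsequence A (its 5th entry): 1000.

1000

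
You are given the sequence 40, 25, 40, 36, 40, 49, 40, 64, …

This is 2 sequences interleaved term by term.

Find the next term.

40

Split by position mod 2 into 2 tracks.
Stream A: 40, 40, 40, 40 (always 40).
Stream B: 25, 36, 49, 64 (perfect squares starting at 5²).
Position 9 falls in stream A as its term 5, giving 40.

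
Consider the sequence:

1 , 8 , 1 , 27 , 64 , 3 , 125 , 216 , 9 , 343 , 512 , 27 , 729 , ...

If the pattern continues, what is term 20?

The slot pattern repeats as AAB (period 3), so there are 2 interleaved tracks.
Stream A: 1, 8, 27, 64, 125, 216, 343, 512, 729 — consecutive cubes n³ from n = 1.
Stream B: 1, 3, 9, 27 — geometric with ratio 3.
The 20th slot belongs to stream A; its 14th term is 2744.

2744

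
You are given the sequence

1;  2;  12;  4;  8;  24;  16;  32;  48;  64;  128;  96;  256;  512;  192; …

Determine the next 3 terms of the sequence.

1024, 2048, 384

The slot pattern repeats as AAB (period 3), so there are 2 interleaved tracks.
Track A: 1, 2, 4, 8, 16, 32, 64, 128, 256, 512 (successive powers of 2).
Track B: 12, 24, 48, 96, 192 (a geometric progression (common ratio 2)).
Position 16 falls in track A as its term 11, giving 1024.
The 17th slot belongs to track A; its 12th term is 2048.
Term 18 comes from track B (its 6th entry): 384.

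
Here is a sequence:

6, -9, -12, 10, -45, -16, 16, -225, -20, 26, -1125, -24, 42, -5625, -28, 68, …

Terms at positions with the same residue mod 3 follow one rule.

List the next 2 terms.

-28125, -32

Split by position mod 3 into 3 tracks.
Subsequence A: 6, 10, 16, 26, 42, 68. A Fibonacci-like recurrence a_n = a_{n-1} + a_{n-2}.
Subsequence B: -9, -45, -225, -1125, -5625. Geometric, ×5 each step.
Subsequence C: -12, -16, -20, -24, -28. Subtracting 4 each time.
The 17th slot belongs to subsequence B; its 6th term is -28125.
Term 18 comes from subsequence C (its 6th entry): -32.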